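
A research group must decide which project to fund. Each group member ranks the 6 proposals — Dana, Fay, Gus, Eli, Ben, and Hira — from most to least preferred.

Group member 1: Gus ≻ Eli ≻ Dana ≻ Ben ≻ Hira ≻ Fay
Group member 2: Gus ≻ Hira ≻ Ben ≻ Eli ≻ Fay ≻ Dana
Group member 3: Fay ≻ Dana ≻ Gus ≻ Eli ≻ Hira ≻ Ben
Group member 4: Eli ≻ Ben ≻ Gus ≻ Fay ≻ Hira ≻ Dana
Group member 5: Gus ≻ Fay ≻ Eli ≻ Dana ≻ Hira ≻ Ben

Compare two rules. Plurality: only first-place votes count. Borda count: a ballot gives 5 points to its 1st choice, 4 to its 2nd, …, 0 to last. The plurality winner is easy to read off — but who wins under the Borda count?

Plurality first-place counts: Dana 0, Fay 1, Gus 3, Eli 1, Ben 0, Hira 0 → Gus.
Borda totals: Dana 9, Fay 12, Gus 21, Eli 16, Ben 9, Hira 8 → Gus.

Gus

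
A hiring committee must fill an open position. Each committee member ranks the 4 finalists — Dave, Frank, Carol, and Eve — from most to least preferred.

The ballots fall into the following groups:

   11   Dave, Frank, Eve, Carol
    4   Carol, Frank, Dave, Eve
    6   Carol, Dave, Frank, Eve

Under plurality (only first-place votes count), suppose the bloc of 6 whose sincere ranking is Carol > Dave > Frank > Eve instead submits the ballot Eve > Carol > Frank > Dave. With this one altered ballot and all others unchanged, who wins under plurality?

First-place totals with the altered ballot: Dave 11, Frank 0, Carol 4, Eve 6.
The winner is unchanged: still Dave.

Dave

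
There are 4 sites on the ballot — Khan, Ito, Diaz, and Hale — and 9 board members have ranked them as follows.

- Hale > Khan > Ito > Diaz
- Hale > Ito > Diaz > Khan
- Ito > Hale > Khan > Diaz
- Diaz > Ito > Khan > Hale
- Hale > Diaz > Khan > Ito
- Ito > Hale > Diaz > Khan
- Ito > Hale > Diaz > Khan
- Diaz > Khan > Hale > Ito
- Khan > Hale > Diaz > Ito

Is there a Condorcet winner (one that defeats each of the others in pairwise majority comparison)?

Head-to-head results (9 voters total):
Khan vs Ito: Ito wins 5–4.
Khan vs Diaz: Diaz wins 6–3.
Khan vs Hale: Hale wins 6–3.
Ito vs Diaz: Ito wins 5–4.
Ito vs Hale: Hale wins 5–4.
Diaz vs Hale: Hale wins 7–2.
Hale beats each rival — Khan (6–3), Ito (5–4), Diaz (7–2) — so Hale is the Condorcet winner.

Yes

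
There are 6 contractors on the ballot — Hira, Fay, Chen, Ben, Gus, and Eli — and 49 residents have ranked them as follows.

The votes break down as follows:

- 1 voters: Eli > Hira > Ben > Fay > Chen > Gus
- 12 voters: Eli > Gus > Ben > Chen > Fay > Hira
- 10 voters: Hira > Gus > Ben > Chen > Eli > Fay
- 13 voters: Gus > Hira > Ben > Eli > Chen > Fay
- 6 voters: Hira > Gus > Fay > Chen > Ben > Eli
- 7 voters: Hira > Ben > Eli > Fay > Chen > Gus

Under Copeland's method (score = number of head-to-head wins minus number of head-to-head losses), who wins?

Pairwise results:
  Hira vs Fay: Hira wins 37–12.
  Hira vs Chen: Hira wins 37–12.
  Hira vs Ben: Hira wins 37–12.
  Hira vs Gus: Gus wins 25–24.
  Hira vs Eli: Hira wins 36–13.
  Fay vs Chen: Chen wins 35–14.
  Fay vs Ben: Ben wins 43–6.
  Fay vs Gus: Gus wins 41–8.
  Fay vs Eli: Eli wins 43–6.
  Chen vs Ben: Ben wins 43–6.
  Chen vs Gus: Gus wins 41–8.
  Chen vs Eli: Eli wins 33–16.
  Ben vs Gus: Gus wins 41–8.
  Ben vs Eli: Ben wins 36–13.
  Gus vs Eli: Gus wins 29–20.
Copeland scores (wins − losses):
  Hira: 4 − 1 = 3
  Fay: 0 − 5 = -5
  Chen: 1 − 4 = -3
  Ben: 3 − 2 = 1
  Gus: 5 − 0 = 5
  Eli: 2 − 3 = -1
Gus has the best Copeland score.

Gus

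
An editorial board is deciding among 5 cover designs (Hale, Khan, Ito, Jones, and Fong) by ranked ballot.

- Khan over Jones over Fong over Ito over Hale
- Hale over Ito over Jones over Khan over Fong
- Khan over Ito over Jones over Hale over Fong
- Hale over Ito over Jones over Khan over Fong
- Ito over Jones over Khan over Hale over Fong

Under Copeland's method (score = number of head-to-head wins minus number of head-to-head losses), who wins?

Pairwise results:
  Hale vs Khan: Khan wins 3–2.
  Hale vs Ito: Ito wins 3–2.
  Hale vs Jones: Jones wins 3–2.
  Hale vs Fong: Hale wins 4–1.
  Khan vs Ito: Ito wins 3–2.
  Khan vs Jones: Jones wins 3–2.
  Khan vs Fong: Khan wins 5–0.
  Ito vs Jones: Ito wins 4–1.
  Ito vs Fong: Ito wins 4–1.
  Jones vs Fong: Jones wins 5–0.
Copeland scores (wins − losses):
  Hale: 1 − 3 = -2
  Khan: 2 − 2 = 0
  Ito: 4 − 0 = 4
  Jones: 3 − 1 = 2
  Fong: 0 − 4 = -4
Ito has the best Copeland score.

Ito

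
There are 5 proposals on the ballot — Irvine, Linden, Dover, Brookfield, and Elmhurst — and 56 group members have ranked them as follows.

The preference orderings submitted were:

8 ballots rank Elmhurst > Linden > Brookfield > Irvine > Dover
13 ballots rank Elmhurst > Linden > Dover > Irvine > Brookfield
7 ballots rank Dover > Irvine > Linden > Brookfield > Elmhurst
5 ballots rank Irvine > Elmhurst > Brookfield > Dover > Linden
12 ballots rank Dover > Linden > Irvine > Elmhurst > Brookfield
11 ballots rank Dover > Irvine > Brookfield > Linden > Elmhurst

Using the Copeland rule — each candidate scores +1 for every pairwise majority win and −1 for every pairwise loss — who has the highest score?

Pairwise results:
  Irvine vs Linden: Linden wins 33–23.
  Irvine vs Dover: Dover wins 43–13.
  Irvine vs Brookfield: Irvine wins 48–8.
  Irvine vs Elmhurst: Irvine wins 35–21.
  Linden vs Dover: Dover wins 35–21.
  Linden vs Brookfield: Linden wins 40–16.
  Linden vs Elmhurst: Linden wins 30–26.
  Dover vs Brookfield: Dover wins 43–13.
  Dover vs Elmhurst: Dover wins 30–26.
  Brookfield vs Elmhurst: Elmhurst wins 38–18.
Copeland scores (wins − losses):
  Irvine: 2 − 2 = 0
  Linden: 3 − 1 = 2
  Dover: 4 − 0 = 4
  Brookfield: 0 − 4 = -4
  Elmhurst: 1 − 3 = -2
Dover has the best Copeland score.

Dover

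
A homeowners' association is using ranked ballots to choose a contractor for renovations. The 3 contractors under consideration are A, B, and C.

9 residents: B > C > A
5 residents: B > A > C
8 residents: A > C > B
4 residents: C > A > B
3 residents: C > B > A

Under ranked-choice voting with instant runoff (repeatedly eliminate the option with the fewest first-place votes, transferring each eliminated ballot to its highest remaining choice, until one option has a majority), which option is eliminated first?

C

Round 1: B 14, A 8, C 7. C has the fewest and is eliminated.
Round 2: B 17, A 12. B has a majority.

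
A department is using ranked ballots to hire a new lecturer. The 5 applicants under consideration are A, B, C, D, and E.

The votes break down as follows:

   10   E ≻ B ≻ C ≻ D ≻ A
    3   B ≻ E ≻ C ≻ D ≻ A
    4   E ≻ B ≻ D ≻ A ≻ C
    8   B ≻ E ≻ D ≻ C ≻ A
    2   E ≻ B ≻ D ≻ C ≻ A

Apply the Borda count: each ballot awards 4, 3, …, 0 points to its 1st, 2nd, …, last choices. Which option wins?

E

Borda scores:
  A: 10·0 + 3·0 + 4·1 + 8·0 + 2·0 = 4
  B: 10·3 + 3·4 + 4·3 + 8·4 + 2·3 = 92
  C: 10·2 + 3·2 + 4·0 + 8·1 + 2·1 = 36
  D: 10·1 + 3·1 + 4·2 + 8·2 + 2·2 = 41
  E: 10·4 + 3·3 + 4·4 + 8·3 + 2·4 = 97
E has the highest total.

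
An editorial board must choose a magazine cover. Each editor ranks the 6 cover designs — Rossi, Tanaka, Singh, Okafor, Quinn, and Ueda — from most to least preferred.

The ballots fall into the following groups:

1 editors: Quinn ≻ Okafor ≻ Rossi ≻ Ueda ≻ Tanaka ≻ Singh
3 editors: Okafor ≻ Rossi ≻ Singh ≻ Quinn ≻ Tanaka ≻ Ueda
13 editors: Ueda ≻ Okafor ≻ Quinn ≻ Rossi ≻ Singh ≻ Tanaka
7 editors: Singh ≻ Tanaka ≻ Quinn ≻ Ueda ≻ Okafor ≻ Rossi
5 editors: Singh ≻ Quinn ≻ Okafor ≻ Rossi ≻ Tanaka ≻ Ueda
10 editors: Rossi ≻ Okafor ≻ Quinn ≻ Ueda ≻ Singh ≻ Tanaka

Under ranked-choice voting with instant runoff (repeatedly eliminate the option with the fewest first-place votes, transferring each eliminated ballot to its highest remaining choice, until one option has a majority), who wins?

Ueda

Round 1: Ueda 13, Singh 12, Rossi 10, Okafor 3, Quinn 1, Tanaka 0. Tanaka has the fewest and is eliminated.
Round 2: Ueda 13, Singh 12, Rossi 10, Okafor 3, Quinn 1. Quinn has the fewest and is eliminated.
Round 3: Ueda 13, Singh 12, Rossi 10, Okafor 4. Okafor has the fewest and is eliminated.
Round 4: Rossi 14, Ueda 13, Singh 12. Singh has the fewest and is eliminated.
Round 5: Ueda 20, Rossi 19. Ueda has a majority.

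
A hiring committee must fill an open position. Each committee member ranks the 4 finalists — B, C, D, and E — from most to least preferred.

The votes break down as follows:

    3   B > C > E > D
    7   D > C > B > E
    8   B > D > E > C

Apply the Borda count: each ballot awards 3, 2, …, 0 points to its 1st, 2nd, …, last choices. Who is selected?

Borda scores:
  B: 3·3 + 7·1 + 8·3 = 40
  C: 3·2 + 7·2 + 8·0 = 20
  D: 3·0 + 7·3 + 8·2 = 37
  E: 3·1 + 7·0 + 8·1 = 11
B has the highest total.

B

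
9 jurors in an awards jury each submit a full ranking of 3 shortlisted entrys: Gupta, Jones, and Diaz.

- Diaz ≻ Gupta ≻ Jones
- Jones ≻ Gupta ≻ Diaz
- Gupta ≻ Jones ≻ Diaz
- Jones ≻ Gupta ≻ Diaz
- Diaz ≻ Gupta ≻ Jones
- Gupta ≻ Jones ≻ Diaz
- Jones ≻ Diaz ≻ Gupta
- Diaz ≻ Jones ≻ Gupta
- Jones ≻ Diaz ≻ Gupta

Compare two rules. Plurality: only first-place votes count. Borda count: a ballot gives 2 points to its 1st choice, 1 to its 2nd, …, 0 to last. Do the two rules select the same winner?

Plurality first-place counts: Gupta 2, Jones 4, Diaz 3 → Jones.
Borda totals: Gupta 8, Jones 11, Diaz 8 → Jones.
The two rules agree on Jones.

Yes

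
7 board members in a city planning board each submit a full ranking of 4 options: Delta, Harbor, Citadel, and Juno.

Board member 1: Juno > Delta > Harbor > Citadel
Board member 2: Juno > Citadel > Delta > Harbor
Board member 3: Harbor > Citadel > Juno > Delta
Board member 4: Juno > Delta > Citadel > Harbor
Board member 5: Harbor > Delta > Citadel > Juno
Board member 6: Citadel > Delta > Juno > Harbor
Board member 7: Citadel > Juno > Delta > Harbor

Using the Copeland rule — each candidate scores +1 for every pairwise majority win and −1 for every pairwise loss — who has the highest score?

Citadel

Pairwise results:
  Delta vs Harbor: Delta wins 5–2.
  Delta vs Citadel: Citadel wins 4–3.
  Delta vs Juno: Juno wins 5–2.
  Harbor vs Citadel: Citadel wins 4–3.
  Harbor vs Juno: Juno wins 5–2.
  Citadel vs Juno: Citadel wins 4–3.
Copeland scores (wins − losses):
  Delta: 1 − 2 = -1
  Harbor: 0 − 3 = -3
  Citadel: 3 − 0 = 3
  Juno: 2 − 1 = 1
Citadel has the best Copeland score.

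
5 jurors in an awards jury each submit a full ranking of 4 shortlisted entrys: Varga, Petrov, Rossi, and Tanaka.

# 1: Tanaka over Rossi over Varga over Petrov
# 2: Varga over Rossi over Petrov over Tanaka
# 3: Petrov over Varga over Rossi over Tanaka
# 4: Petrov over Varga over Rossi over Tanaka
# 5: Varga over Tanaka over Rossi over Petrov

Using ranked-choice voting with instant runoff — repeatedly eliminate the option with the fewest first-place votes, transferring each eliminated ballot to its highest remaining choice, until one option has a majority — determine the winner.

Round 1: Varga 2, Petrov 2, Tanaka 1, Rossi 0. Rossi has the fewest and is eliminated.
Round 2: Varga 2, Petrov 2, Tanaka 1. Tanaka has the fewest and is eliminated.
Round 3: Varga 3, Petrov 2. Varga has a majority.

Varga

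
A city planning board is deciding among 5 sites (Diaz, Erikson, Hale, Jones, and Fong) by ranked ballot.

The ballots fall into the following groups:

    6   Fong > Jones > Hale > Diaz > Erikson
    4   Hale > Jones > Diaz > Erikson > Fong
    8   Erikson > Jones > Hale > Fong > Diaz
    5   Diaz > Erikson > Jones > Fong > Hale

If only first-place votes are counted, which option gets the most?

Erikson

First-place vote totals:
  Diaz: 5
  Erikson: 8
  Hale: 4
  Jones: 0
  Fong: 6
Erikson has the most first-place votes.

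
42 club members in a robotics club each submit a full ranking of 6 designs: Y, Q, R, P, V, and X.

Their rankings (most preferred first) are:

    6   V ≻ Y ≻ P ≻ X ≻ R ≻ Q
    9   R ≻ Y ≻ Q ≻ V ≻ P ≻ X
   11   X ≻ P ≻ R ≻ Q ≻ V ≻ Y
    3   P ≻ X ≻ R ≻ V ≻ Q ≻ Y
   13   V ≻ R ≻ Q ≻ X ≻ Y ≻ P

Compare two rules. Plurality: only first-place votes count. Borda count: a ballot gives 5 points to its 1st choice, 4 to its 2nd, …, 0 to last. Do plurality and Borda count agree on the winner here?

Plurality first-place counts: Y 0, Q 0, R 9, P 3, V 19, X 11 → V.
Borda totals: Y 73, Q 91, R 145, P 86, V 130, X 105 → R.
The two rules disagree: plurality picks V, Borda picks R.

No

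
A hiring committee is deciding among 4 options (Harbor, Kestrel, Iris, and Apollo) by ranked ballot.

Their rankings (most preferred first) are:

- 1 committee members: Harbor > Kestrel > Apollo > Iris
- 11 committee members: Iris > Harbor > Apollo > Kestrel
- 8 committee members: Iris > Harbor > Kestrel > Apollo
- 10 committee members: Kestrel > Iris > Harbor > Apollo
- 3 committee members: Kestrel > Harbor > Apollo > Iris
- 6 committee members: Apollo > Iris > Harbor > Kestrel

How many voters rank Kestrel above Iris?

Ballots ranking Kestrel above Iris: 1+10+3 = 14.
Ballots ranking Iris above Kestrel: 11+8+6 = 25.
So 14 of 39 voters prefer Kestrel to Iris.

14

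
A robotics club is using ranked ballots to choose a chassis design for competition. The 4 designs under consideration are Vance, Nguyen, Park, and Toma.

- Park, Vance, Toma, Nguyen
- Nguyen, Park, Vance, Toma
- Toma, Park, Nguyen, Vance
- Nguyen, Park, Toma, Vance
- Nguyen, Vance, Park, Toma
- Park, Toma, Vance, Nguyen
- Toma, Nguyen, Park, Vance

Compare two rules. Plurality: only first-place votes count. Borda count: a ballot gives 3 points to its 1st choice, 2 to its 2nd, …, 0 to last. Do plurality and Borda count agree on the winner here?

Plurality first-place counts: Vance 0, Nguyen 3, Park 2, Toma 2 → Nguyen.
Borda totals: Vance 6, Nguyen 12, Park 14, Toma 10 → Park.
The two rules disagree: plurality picks Nguyen, Borda picks Park.

No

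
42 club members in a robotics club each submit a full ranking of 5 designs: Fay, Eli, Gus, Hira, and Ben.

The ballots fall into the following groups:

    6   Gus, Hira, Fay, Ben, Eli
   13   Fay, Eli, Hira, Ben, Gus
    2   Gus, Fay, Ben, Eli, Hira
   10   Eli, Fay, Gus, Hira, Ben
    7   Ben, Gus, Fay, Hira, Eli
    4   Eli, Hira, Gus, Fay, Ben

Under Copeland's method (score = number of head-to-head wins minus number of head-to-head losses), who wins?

Pairwise results:
  Fay vs Eli: Fay wins 28–14.
  Fay vs Gus: Fay wins 23–19.
  Fay vs Hira: Fay wins 32–10.
  Fay vs Ben: Fay wins 35–7.
  Eli vs Gus: Eli wins 27–15.
  Eli vs Hira: Eli wins 29–13.
  Eli vs Ben: Eli wins 27–15.
  Gus vs Hira: Gus wins 25–17.
  Gus vs Ben: Gus wins 22–20.
  Hira vs Ben: Hira wins 33–9.
Copeland scores (wins − losses):
  Fay: 4 − 0 = 4
  Eli: 3 − 1 = 2
  Gus: 2 − 2 = 0
  Hira: 1 − 3 = -2
  Ben: 0 − 4 = -4
Fay has the best Copeland score.

Fay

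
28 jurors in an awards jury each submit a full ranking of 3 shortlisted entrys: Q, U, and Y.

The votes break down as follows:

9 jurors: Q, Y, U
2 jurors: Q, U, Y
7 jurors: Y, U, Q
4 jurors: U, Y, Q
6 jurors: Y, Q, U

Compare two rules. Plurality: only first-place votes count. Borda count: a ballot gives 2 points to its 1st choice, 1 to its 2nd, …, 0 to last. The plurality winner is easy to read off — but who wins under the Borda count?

Plurality first-place counts: Q 11, U 4, Y 13 → Y.
Borda totals: Q 28, U 17, Y 39 → Y.

Y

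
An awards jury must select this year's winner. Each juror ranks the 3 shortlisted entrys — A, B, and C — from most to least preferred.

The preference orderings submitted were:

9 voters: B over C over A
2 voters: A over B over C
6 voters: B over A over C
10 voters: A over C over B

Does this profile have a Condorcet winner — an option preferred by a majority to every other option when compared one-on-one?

Yes

Head-to-head results (27 voters total):
A vs B: B wins 15–12.
A vs C: A wins 18–9.
B vs C: B wins 17–10.
B beats each rival — A (15–12), C (17–10) — so B is the Condorcet winner.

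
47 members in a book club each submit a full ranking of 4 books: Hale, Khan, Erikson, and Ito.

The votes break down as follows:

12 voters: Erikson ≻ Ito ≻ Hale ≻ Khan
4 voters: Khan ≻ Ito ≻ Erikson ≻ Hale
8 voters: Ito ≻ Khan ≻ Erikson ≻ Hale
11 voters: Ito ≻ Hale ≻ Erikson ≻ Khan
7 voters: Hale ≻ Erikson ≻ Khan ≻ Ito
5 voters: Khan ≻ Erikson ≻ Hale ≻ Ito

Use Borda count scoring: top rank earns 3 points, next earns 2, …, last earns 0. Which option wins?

Borda scores:
  Hale: 12·1 + 4·0 + 8·0 + 11·2 + 7·3 + 5·1 = 60
  Khan: 12·0 + 4·3 + 8·2 + 11·0 + 7·1 + 5·3 = 50
  Erikson: 12·3 + 4·1 + 8·1 + 11·1 + 7·2 + 5·2 = 83
  Ito: 12·2 + 4·2 + 8·3 + 11·3 + 7·0 + 5·0 = 89
Ito has the highest total.

Ito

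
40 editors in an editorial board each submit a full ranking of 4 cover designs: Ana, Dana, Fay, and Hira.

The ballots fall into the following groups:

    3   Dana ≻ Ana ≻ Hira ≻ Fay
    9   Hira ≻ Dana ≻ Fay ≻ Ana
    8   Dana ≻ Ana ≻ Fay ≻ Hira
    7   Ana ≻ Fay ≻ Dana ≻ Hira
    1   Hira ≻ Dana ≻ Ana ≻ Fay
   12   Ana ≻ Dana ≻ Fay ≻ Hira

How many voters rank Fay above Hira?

27

Ballots ranking Fay above Hira: 8+7+12 = 27.
Ballots ranking Hira above Fay: 3+9+1 = 13.
So 27 of 40 voters prefer Fay to Hira.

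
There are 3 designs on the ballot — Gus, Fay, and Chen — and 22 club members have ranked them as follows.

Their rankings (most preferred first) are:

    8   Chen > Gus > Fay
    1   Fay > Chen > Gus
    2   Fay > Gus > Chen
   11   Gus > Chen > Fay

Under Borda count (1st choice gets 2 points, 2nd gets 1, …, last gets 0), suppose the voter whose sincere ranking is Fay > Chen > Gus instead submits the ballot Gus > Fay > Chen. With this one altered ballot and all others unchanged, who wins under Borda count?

Borda totals with the altered ballot: Gus 34, Fay 5, Chen 27.
The winner is unchanged: still Gus.

Gus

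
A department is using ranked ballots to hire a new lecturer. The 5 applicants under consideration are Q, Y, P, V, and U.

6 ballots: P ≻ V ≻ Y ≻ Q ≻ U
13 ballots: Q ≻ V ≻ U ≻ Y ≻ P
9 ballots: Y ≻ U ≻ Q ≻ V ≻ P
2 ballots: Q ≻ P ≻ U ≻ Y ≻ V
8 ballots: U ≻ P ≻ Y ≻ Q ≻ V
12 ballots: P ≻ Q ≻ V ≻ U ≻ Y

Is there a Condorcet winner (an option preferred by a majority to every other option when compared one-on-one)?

Head-to-head results (50 voters total):
Q vs Y: Q wins 27–23.
Q vs P: P wins 26–24.
Q vs V: Q wins 44–6.
Q vs U: Q wins 33–17.
Y vs P: P wins 28–22.
Y vs V: V wins 31–19.
Y vs U: U wins 35–15.
P vs V: P wins 28–22.
P vs U: U wins 30–20.
V vs U: V wins 31–19.
No candidate beats all others: Q beats U beats P beats Q, a majority cycle.

No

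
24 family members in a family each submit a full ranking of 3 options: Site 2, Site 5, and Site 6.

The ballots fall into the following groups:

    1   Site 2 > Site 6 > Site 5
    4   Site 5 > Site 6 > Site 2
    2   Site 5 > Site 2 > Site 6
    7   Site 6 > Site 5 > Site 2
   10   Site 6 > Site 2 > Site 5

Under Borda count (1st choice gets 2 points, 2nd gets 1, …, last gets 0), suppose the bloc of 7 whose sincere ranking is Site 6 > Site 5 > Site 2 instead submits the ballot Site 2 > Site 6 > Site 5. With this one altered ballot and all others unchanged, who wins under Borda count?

Borda totals with the altered ballot: Site 2 28, Site 5 12, Site 6 32.
The winner is unchanged: still Site 6.

Site 6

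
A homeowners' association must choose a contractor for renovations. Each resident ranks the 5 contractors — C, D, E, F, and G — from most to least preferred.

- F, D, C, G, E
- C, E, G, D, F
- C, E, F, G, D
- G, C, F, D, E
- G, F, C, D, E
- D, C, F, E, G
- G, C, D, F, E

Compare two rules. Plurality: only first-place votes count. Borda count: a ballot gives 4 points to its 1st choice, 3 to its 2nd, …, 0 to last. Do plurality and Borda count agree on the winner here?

No

Plurality first-place counts: C 2, D 1, E 0, F 1, G 3 → G.
Borda totals: C 21, D 12, E 7, F 14, G 16 → C.
The two rules disagree: plurality picks G, Borda picks C.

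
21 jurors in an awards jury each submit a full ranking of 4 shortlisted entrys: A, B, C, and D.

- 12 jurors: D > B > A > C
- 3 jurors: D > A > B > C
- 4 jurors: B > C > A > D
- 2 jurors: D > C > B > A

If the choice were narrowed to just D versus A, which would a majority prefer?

Ballots ranking D above A: 12+3+2 = 17.
Ballots ranking A above D: 4.
D wins the head-to-head, 17–4.

D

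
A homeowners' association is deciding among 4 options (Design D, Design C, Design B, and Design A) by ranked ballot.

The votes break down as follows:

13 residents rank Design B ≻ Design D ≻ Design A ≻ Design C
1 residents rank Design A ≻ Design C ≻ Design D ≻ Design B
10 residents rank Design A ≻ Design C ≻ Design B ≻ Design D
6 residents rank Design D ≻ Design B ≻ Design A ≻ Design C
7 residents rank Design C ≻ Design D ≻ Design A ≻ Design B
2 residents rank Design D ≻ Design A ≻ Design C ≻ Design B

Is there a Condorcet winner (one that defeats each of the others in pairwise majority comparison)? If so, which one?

There is no Condorcet winner

Head-to-head results (39 voters total):
Design D vs Design C: Design D wins 21–18.
Design D vs Design B: Design B wins 23–16.
Design D vs Design A: Design D wins 28–11.
Design C vs Design B: Design C wins 20–19.
Design C vs Design A: Design A wins 32–7.
Design B vs Design A: Design A wins 20–19.
No candidate beats all others: Design D beats Design C beats Design B beats Design D, a majority cycle.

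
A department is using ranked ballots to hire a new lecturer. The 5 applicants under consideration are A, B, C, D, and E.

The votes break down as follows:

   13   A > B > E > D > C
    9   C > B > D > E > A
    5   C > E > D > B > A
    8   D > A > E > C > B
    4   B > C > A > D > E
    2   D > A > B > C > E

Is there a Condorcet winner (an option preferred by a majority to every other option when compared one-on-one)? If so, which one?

No Condorcet winner

Head-to-head results (41 voters total):
A vs B: A wins 23–18.
A vs C: A wins 23–18.
A vs D: D wins 24–17.
A vs E: A wins 27–14.
B vs C: C wins 22–19.
B vs D: B wins 26–15.
B vs E: B wins 28–13.
C vs D: D wins 23–18.
C vs E: E wins 21–20.
D vs E: D wins 23–18.
No candidate beats all others: A beats B beats D beats A, a majority cycle.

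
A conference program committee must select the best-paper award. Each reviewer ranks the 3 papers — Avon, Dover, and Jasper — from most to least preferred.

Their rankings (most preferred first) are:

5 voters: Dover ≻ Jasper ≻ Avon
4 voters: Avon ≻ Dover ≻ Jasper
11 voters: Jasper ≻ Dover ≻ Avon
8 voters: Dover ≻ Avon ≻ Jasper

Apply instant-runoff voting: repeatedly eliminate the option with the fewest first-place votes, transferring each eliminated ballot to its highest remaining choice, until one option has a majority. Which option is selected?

Dover

Round 1: Dover 13, Jasper 11, Avon 4. Avon has the fewest and is eliminated.
Round 2: Dover 17, Jasper 11. Dover has a majority.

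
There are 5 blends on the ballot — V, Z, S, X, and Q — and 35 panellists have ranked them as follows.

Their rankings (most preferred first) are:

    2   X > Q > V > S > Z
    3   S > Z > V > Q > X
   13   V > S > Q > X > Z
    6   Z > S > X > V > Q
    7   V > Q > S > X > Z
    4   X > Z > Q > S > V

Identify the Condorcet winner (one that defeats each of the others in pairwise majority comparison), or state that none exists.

Head-to-head results (35 voters total):
V vs Z: V wins 22–13.
V vs S: V wins 22–13.
V vs X: V wins 23–12.
V vs Q: V wins 29–6.
Z vs S: S wins 25–10.
Z vs X: X wins 26–9.
Z vs Q: Q wins 22–13.
S vs X: S wins 29–6.
S vs Q: S wins 22–13.
X vs Q: Q wins 23–12.
V beats each rival — Z (22–13), S (22–13), X (23–12), Q (29–6) — so V is the Condorcet winner.

V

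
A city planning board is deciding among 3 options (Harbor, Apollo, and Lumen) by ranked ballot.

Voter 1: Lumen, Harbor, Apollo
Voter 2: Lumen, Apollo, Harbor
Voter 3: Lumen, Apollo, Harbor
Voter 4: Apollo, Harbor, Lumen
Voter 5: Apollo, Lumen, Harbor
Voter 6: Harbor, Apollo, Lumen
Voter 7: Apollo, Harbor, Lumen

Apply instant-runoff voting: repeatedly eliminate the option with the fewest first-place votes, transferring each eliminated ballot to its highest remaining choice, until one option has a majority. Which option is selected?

Round 1: Apollo 3, Lumen 3, Harbor 1. Harbor has the fewest and is eliminated.
Round 2: Apollo 4, Lumen 3. Apollo has a majority.

Apollo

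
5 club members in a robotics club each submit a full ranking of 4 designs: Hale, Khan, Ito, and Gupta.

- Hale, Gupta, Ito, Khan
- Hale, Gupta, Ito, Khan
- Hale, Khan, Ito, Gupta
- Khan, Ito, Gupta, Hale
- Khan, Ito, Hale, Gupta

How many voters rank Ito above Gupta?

3

Ballots ranking Ito above Gupta: 3.
Ballots ranking Gupta above Ito: 2.
So 3 of 5 voters prefer Ito to Gupta.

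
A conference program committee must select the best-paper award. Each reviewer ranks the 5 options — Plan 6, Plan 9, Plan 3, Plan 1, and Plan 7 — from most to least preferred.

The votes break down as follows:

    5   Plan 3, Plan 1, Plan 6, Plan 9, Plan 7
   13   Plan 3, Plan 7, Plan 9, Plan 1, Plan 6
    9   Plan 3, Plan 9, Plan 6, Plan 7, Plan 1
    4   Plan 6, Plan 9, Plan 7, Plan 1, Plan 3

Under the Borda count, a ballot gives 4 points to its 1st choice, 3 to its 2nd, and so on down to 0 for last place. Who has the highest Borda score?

Plan 3

Borda scores:
  Plan 6: 5·2 + 13·0 + 9·2 + 4·4 = 44
  Plan 9: 5·1 + 13·2 + 9·3 + 4·3 = 70
  Plan 3: 5·4 + 13·4 + 9·4 + 4·0 = 108
  Plan 1: 5·3 + 13·1 + 9·0 + 4·1 = 32
  Plan 7: 5·0 + 13·3 + 9·1 + 4·2 = 56
Plan 3 has the highest total.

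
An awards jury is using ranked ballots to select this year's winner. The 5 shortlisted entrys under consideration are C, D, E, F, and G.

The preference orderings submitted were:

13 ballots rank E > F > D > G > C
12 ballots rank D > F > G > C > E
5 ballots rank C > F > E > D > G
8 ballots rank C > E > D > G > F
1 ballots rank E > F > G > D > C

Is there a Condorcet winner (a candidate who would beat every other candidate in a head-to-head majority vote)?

No

Head-to-head results (39 voters total):
C vs D: D wins 26–13.
C vs E: C wins 25–14.
C vs F: F wins 26–13.
C vs G: G wins 26–13.
D vs E: E wins 27–12.
D vs F: D wins 20–19.
D vs G: D wins 38–1.
E vs F: E wins 22–17.
E vs G: E wins 27–12.
F vs G: F wins 31–8.
No candidate beats all others: C beats E beats D beats C, a majority cycle.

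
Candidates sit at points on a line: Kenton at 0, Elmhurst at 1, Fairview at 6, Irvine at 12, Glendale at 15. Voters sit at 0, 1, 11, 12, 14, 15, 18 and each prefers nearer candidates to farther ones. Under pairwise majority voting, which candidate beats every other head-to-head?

Irvine

With single-peaked preferences on a line, the Condorcet winner is the candidate closest to the median voter.
The median voter (position 12) is closest to Irvine at 12.
Check: Irvine vs Glendale — voters closer to Irvine: 4 of 7.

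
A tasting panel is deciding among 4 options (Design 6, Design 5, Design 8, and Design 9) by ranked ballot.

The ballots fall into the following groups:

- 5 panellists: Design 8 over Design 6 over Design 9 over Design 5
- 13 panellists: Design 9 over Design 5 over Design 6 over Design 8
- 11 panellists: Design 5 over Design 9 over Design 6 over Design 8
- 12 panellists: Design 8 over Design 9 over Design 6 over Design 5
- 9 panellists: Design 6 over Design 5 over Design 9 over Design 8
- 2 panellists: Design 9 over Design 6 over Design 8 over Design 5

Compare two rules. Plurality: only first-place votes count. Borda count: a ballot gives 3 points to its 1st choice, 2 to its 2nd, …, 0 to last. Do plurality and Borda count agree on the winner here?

No

Plurality first-place counts: Design 6 9, Design 5 11, Design 8 17, Design 9 15 → Design 8.
Borda totals: Design 6 77, Design 5 77, Design 8 53, Design 9 105 → Design 9.
The two rules disagree: plurality picks Design 8, Borda picks Design 9.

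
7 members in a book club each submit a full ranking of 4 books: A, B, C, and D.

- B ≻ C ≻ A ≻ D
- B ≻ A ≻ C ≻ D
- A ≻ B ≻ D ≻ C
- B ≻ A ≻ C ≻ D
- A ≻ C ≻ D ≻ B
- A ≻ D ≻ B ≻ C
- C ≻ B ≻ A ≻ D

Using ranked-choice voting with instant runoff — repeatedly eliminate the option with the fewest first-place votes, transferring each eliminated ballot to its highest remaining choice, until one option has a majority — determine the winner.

Round 1: A 3, B 3, C 1, D 0. D has the fewest and is eliminated.
Round 2: A 3, B 3, C 1. C has the fewest and is eliminated.
Round 3: B 4, A 3. B has a majority.

B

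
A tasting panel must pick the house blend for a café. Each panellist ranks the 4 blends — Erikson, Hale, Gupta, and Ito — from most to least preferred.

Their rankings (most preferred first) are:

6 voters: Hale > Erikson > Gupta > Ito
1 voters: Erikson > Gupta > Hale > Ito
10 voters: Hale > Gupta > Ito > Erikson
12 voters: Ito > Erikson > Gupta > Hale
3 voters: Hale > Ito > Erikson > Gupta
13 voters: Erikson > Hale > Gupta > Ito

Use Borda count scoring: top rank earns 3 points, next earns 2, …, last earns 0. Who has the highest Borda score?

Borda scores:
  Erikson: 6·2 + 3 + 10·0 + 12·2 + 3·1 + 13·3 = 81
  Hale: 6·3 + 1 + 10·3 + 12·0 + 3·3 + 13·2 = 84
  Gupta: 6·1 + 2 + 10·2 + 12·1 + 3·0 + 13·1 = 53
  Ito: 6·0 + 0 + 10·1 + 12·3 + 3·2 + 13·0 = 52
Hale has the highest total.

Hale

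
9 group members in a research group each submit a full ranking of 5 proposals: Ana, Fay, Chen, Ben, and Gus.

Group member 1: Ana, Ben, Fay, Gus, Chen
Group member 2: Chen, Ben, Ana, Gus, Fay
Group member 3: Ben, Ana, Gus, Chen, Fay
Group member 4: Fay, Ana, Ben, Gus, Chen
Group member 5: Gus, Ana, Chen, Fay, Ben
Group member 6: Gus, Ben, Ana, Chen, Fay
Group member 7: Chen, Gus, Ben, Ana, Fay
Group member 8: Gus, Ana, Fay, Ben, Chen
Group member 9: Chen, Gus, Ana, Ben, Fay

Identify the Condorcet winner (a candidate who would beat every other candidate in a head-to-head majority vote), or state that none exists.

Gus

Head-to-head results (9 voters total):
Ana vs Fay: Ana wins 8–1.
Ana vs Chen: Ana wins 6–3.
Ana vs Ben: Ana wins 5–4.
Ana vs Gus: Gus wins 5–4.
Fay vs Chen: Chen wins 6–3.
Fay vs Ben: Ben wins 6–3.
Fay vs Gus: Gus wins 7–2.
Chen vs Ben: Ben wins 5–4.
Chen vs Gus: Gus wins 6–3.
Ben vs Gus: Gus wins 5–4.
Gus beats each rival — Ana (5–4), Fay (7–2), Chen (6–3), Ben (5–4) — so Gus is the Condorcet winner.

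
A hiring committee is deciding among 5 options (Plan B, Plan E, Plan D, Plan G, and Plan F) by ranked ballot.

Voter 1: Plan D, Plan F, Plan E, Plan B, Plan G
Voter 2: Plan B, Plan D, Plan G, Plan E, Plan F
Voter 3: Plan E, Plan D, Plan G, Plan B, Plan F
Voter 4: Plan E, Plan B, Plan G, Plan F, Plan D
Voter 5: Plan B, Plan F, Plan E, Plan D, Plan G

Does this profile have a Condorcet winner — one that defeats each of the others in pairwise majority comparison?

Head-to-head results (5 voters total):
Plan B vs Plan E: Plan E wins 3–2.
Plan B vs Plan D: Plan B wins 3–2.
Plan B vs Plan G: Plan B wins 4–1.
Plan B vs Plan F: Plan B wins 4–1.
Plan E vs Plan D: Plan E wins 3–2.
Plan E vs Plan G: Plan E wins 4–1.
Plan E vs Plan F: Plan E wins 3–2.
Plan D vs Plan G: Plan D wins 4–1.
Plan D vs Plan F: Plan D wins 3–2.
Plan G vs Plan F: Plan G wins 3–2.
Plan E beats each rival — Plan B (3–2), Plan D (3–2), Plan G (4–1), Plan F (3–2) — so Plan E is the Condorcet winner.

Yes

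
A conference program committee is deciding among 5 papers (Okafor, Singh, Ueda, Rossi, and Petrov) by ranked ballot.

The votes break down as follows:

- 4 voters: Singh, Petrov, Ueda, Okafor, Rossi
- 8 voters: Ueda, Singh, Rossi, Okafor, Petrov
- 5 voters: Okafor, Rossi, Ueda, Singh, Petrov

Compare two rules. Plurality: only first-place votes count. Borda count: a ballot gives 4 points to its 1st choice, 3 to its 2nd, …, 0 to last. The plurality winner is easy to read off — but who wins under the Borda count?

Plurality first-place counts: Okafor 5, Singh 4, Ueda 8, Rossi 0, Petrov 0 → Ueda.
Borda totals: Okafor 32, Singh 45, Ueda 50, Rossi 31, Petrov 12 → Ueda.

Ueda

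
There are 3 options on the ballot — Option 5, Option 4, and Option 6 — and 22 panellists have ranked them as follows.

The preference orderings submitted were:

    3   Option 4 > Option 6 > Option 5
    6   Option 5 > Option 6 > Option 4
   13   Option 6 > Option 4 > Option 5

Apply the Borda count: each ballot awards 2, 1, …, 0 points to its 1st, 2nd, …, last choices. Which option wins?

Option 6

Borda scores:
  Option 5: 3·0 + 6·2 + 13·0 = 12
  Option 4: 3·2 + 6·0 + 13·1 = 19
  Option 6: 3·1 + 6·1 + 13·2 = 35
Option 6 has the highest total.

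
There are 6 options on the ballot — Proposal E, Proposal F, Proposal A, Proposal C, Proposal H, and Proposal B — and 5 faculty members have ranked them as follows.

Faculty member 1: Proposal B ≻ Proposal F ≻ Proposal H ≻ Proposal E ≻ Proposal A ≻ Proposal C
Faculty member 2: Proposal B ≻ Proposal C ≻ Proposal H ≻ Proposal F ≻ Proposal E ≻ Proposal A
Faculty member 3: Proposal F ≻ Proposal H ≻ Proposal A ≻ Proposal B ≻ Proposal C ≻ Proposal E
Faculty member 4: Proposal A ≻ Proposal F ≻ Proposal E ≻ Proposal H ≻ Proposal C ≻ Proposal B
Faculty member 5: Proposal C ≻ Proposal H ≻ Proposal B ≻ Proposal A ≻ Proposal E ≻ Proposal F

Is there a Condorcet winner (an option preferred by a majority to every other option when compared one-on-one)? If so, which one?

None — there is no Condorcet winner

Head-to-head results (5 voters total):
Proposal E vs Proposal F: Proposal F wins 4–1.
Proposal E vs Proposal A: Proposal A wins 3–2.
Proposal E vs Proposal C: Proposal C wins 3–2.
Proposal E vs Proposal H: Proposal H wins 4–1.
Proposal E vs Proposal B: Proposal B wins 4–1.
Proposal F vs Proposal A: Proposal F wins 3–2.
Proposal F vs Proposal C: Proposal F wins 3–2.
Proposal F vs Proposal H: Proposal F wins 3–2.
Proposal F vs Proposal B: Proposal B wins 3–2.
Proposal A vs Proposal C: Proposal A wins 3–2.
Proposal A vs Proposal H: Proposal H wins 4–1.
Proposal A vs Proposal B: Proposal B wins 3–2.
Proposal C vs Proposal H: Proposal H wins 3–2.
Proposal C vs Proposal B: Proposal B wins 3–2.
Proposal H vs Proposal B: Proposal H wins 3–2.
No candidate beats all others: Proposal F beats Proposal H beats Proposal B beats Proposal F, a majority cycle.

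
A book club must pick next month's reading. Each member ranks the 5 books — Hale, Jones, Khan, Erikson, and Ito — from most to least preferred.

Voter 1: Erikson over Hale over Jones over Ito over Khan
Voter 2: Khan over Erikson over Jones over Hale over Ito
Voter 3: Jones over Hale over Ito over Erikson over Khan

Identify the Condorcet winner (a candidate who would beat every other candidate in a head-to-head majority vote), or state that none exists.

Erikson

Head-to-head results (3 voters total):
Hale vs Jones: Jones wins 2–1.
Hale vs Khan: Hale wins 2–1.
Hale vs Erikson: Erikson wins 2–1.
Hale vs Ito: Hale wins 3–0.
Jones vs Khan: Jones wins 2–1.
Jones vs Erikson: Erikson wins 2–1.
Jones vs Ito: Jones wins 3–0.
Khan vs Erikson: Erikson wins 2–1.
Khan vs Ito: Ito wins 2–1.
Erikson vs Ito: Erikson wins 2–1.
Erikson beats each rival — Hale (2–1), Jones (2–1), Khan (2–1), Ito (2–1) — so Erikson is the Condorcet winner.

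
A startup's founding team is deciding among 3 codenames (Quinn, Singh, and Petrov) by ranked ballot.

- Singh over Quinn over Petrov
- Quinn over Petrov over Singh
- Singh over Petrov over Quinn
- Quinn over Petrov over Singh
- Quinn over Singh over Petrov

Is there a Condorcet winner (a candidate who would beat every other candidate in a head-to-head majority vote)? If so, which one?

Quinn

Head-to-head results (5 voters total):
Quinn vs Singh: Quinn wins 3–2.
Quinn vs Petrov: Quinn wins 4–1.
Singh vs Petrov: Singh wins 3–2.
Quinn beats each rival — Singh (3–2), Petrov (4–1) — so Quinn is the Condorcet winner.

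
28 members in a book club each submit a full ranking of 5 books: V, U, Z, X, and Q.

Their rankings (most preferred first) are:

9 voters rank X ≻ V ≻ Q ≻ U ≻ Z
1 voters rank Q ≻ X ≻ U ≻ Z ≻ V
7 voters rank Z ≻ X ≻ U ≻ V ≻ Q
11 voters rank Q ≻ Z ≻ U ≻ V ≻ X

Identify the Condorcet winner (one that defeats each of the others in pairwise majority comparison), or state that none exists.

Head-to-head results (28 voters total):
V vs U: U wins 19–9.
V vs Z: Z wins 19–9.
V vs X: X wins 17–11.
V vs Q: V wins 16–12.
U vs Z: Z wins 18–10.
U vs X: X wins 17–11.
U vs Q: Q wins 21–7.
Z vs X: Z wins 18–10.
Z vs Q: Q wins 21–7.
X vs Q: X wins 16–12.
No candidate beats all others: V beats Q beats U beats V, a majority cycle.

There is no Condorcet winner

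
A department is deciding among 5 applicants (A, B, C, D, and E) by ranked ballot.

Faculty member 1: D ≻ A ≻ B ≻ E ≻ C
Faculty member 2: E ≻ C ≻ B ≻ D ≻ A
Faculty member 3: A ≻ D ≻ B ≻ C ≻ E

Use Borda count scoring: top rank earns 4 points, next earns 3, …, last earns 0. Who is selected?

Borda scores:
  A: 3 + 0 + 4 = 7
  B: 2 + 2 + 2 = 6
  C: 0 + 3 + 1 = 4
  D: 4 + 1 + 3 = 8
  E: 1 + 4 + 0 = 5
D has the highest total.

D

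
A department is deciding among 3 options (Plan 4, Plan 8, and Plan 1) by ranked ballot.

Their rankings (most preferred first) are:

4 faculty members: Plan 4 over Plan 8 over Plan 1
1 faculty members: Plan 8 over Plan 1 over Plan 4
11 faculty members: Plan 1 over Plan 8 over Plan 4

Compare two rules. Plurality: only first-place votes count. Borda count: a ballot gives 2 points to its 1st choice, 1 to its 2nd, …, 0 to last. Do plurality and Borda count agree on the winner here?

Plurality first-place counts: Plan 4 4, Plan 8 1, Plan 1 11 → Plan 1.
Borda totals: Plan 4 8, Plan 8 17, Plan 1 23 → Plan 1.
The two rules agree on Plan 1.

Yes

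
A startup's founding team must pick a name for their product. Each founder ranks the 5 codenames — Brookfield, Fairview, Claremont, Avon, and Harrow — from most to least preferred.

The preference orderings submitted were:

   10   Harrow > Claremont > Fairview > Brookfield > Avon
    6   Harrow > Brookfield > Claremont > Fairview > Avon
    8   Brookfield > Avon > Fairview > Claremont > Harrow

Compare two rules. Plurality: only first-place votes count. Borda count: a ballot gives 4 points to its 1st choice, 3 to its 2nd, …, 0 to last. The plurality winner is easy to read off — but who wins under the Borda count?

Plurality first-place counts: Brookfield 8, Fairview 0, Claremont 0, Avon 0, Harrow 16 → Harrow.
Borda totals: Brookfield 60, Fairview 42, Claremont 50, Avon 24, Harrow 64 → Harrow.

Harrow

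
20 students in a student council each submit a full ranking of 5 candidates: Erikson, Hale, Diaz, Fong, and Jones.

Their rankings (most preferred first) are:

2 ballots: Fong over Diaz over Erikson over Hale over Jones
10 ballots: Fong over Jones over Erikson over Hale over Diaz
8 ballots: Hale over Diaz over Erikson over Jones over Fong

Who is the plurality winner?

First-place vote totals:
  Erikson: 0
  Hale: 8
  Diaz: 0
  Fong: 12
  Jones: 0
Fong has the most first-place votes.

Fong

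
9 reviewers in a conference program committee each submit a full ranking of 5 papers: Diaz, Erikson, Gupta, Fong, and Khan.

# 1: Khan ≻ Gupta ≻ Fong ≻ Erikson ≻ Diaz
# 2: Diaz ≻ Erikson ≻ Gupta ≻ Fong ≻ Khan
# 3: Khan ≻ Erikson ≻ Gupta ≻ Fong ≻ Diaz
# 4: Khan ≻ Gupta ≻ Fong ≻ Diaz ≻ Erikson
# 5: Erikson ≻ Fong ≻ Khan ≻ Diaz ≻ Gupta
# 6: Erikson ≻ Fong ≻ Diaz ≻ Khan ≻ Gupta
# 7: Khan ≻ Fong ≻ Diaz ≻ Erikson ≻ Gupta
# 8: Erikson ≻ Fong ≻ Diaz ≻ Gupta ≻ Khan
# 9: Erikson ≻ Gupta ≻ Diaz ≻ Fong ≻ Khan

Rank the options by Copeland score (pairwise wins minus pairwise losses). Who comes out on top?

Pairwise results:
  Diaz vs Erikson: Erikson wins 6–3.
  Diaz vs Gupta: Diaz wins 5–4.
  Diaz vs Fong: Fong wins 7–2.
  Diaz vs Khan: Khan wins 5–4.
  Erikson vs Gupta: Erikson wins 7–2.
  Erikson vs Fong: Erikson wins 6–3.
  Erikson vs Khan: Erikson wins 5–4.
  Gupta vs Fong: Gupta wins 5–4.
  Gupta vs Khan: Khan wins 6–3.
  Fong vs Khan: Fong wins 5–4.
Copeland scores (wins − losses):
  Diaz: 1 − 3 = -2
  Erikson: 4 − 0 = 4
  Gupta: 1 − 3 = -2
  Fong: 2 − 2 = 0
  Khan: 2 − 2 = 0
Erikson has the best Copeland score.

Erikson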